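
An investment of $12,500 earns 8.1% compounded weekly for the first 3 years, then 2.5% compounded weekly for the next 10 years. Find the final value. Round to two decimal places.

$20,460.16

Phase 1: 12,500·(1 + 0.081/52)^156 ≈ 15,935.3447.
Phase 2: 15,935.3447·(1 + 0.025/52)^520 ≈ 20,460.1584.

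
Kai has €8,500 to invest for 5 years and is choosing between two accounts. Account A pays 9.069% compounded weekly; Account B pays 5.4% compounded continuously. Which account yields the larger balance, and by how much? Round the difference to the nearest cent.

Account A, by €2,236.74

A: (1 + 0.09069/52)^260 ≈ 1.5731107713, so 8,500 × 1.5731107713 ≈ 13,371.4416.
B: e^(0.054·5) = e^0.27 ≈ 1.3099644507, so 8,500 × 1.3099644507 ≈ 11,134.6978.
Difference ≈ 2,236.7437 in favor of A.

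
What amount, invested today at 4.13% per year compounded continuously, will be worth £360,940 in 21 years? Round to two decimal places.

P = A·e^(−rt) = 360,940·e^(−0.8673).
e^(−0.8673) ≈ 0.420084246884, so P ≈ 151,625.2081.

£151,625.21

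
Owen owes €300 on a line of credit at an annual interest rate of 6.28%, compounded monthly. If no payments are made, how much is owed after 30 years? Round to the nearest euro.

Periodic rate = 6.28%/12 = 0.00523333; periods = 12·30 = 360.
A = 300·(1 + 0.0628/12)^360 ≈ 300·6.547526419 ≈ 1,964.2579.

€1,964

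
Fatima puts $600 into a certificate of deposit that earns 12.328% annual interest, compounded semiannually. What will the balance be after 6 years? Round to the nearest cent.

$1,229.92

Periodic rate = 12.328%/2 = 0.06164; periods = 2·6 = 12.
A = 600·(1 + 0.06164)^12 ≈ 600·2.049874532 ≈ 1,229.9247.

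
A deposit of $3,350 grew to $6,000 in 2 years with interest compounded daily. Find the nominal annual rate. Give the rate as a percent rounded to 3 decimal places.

29.152%

The 730-period growth factor is 6,000/3,350 = 1.79104.
r/365 = 1.79104^(1/730) − 1 ≈ 0.000798674, so r ≈ 365·0.000798674 = 29.15159%.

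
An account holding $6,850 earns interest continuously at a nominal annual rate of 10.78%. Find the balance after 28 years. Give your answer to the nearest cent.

$140,140.94

A = P·e^(rt) = 6,850·e^(0.1078·28) = 6,850·e^3.0184.
e^3.0184 ≈ 20.4585318324, so A ≈ 140,140.9431.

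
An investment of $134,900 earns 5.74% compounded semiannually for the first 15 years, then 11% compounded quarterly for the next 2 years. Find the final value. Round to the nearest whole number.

Phase 1: 134,900·(1 + 0.0287)^30 ≈ 315,263.8281.
Phase 2: 315,263.8281·(1 + 0.0275)^8 ≈ 391,677.6488.

$391,678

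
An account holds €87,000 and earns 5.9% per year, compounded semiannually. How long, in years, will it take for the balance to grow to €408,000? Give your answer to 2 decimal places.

26.58 years

(1 + 0.0295)^(2t) = 408,000/87,000 = 4.6897.
2t·ln(1 + 0.0295) = ln(4.6897); 2t = 1.5454/0.0290732 ≈ 53.1540.
t ≈ 26.5770 years.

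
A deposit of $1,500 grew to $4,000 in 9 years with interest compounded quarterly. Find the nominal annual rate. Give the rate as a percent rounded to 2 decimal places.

11.05%

(1 + r/4)^36 = 4,000/1,500 = 2.66667.
1 + r/4 = 2.66667^(1/36) ≈ 1.02762, so r/4 ≈ 0.0276198.
r ≈ 4·0.0276198 = 11.04792%.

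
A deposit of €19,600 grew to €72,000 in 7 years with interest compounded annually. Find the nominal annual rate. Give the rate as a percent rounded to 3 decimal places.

(1 + r)^7 = 72,000/19,600 = 3.67347.
1 + r = 3.67347^(1/7) ≈ 1.204274, so r ≈ 0.204274.
r ≈ 20.42737%.

20.427%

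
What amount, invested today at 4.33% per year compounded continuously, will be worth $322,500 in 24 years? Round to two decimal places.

$114,080.36

P = A·e^(−rt) = 322,500·e^(−1.0392).
e^(−1.0392) ≈ 0.35373755884, so P ≈ 114,080.3627.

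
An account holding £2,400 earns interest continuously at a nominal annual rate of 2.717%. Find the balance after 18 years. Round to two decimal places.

£3,913.88

A = P·e^(rt) = 2,400·e^(0.02717·18) = 2,400·e^0.48906.
e^0.48906 ≈ 1.630782564, so A ≈ 3,913.8782.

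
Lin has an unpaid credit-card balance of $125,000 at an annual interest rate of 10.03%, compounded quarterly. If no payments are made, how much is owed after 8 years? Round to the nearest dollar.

$276,115

Growth factor = (1 + 0.025075)^32 ≈ 2.20892281052.
A ≈ 125,000 × 2.20892281052 ≈ 276,115.3513.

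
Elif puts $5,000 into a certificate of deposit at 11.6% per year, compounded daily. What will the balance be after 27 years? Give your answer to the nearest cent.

$114,541.86

Growth factor = (1 + 0.116/365)^9855 ≈ 22.9083716445.
A ≈ 5,000 × 22.9083716445 ≈ 114,541.8582.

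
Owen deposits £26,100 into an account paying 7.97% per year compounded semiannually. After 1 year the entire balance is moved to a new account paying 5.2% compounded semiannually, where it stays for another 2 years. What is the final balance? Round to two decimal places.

Phase 1: 26,100·(1 + 0.03985)^2 ≈ 28,221.6174.
Phase 2: 28,221.6174·(1 + 0.026)^4 ≈ 31,273.1295.

£31,273.13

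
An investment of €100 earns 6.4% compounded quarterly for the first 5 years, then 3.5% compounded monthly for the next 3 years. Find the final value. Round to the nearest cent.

€152.55

Phase 1: 100·(1 + 0.016)^20 ≈ 137.3644.
Phase 2: 137.3644·(1 + 0.035/12)^36 ≈ 152.5488.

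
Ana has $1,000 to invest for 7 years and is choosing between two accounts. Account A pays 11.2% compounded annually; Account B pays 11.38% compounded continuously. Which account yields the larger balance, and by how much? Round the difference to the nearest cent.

Account A growth factor: (1 + 0.112)^7 ≈ 2.102487927; balance ≈ 2,102.4879.
Account B growth factor: e^(0.1138·7) = e^0.7966 ≈ 2.217986938; balance ≈ 2,217.9869.
Account B is larger by 115.4990.

Account B, by $115.50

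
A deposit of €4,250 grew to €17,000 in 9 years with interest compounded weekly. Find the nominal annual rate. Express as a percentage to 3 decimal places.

(1 + r/52)^468 = 17,000/4,250 = 4.
1 + r/52 = 4^(1/468) ≈ 1.002967, so r/52 ≈ 0.00296656.
r ≈ 52·0.00296656 = 15.42611%.

15.426%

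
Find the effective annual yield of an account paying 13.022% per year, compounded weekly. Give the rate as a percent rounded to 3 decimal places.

13.889%

EAR = (1 + 13.022%/52)^52 − 1 = (1 + 0.00250423)^52 − 1.
(1 + 0.00250423)^52 ≈ 1.138894, so EAR ≈ 13.88936%.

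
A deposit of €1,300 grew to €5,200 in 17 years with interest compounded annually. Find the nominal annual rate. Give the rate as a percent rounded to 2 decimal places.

The 17-period growth factor is 5,200/1,300 = 4.
r = 4^(1/17) − 1 ≈ 0.0849639, i.e. 8.49639%.

8.50%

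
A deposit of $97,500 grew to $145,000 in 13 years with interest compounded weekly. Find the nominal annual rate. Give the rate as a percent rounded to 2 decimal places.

3.05%

(1 + r/52)^676 = 145,000/97,500 = 1.48718.
1 + r/52 = 1.48718^(1/676) ≈ 1.000587, so r/52 ≈ 0.000587275.
r ≈ 52·0.000587275 = 3.05383%.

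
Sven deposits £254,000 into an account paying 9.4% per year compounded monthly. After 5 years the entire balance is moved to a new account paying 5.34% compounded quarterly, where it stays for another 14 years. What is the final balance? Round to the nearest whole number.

Phase 1: 254,000·(1 + 0.094/12)^60 ≈ 405,654.9782.
Phase 2: 405,654.9782·(1 + 0.01335)^56 ≈ 852,485.9549.

£852,486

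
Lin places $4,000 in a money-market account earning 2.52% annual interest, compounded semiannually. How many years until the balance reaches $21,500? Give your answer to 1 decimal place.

67.2 years

We need (1 + 0.0126)^(2t) = 5.375, so 2t = ln 5.375 / ln 1.0126 ≈ 134.3120.
t ≈ 134.3120/2 = 67.1560 years.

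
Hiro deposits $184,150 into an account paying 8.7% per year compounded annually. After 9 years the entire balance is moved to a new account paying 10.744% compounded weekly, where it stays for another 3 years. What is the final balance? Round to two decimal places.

$538,362.75

After 9 years at 8.7%: 184,150 × 2.11868258479 ≈ 390,155.3980.
Then 3 years at 10.744%: 390,155.3980 × 1.37986749521 ≈ 538,362.7518.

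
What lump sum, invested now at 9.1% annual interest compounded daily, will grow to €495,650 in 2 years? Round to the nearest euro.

Growth factor = (1 + 0.091/365)^730 ≈ 1.19958698226.
P = 495,650/1.19958698226 ≈ 413,183.8769.

€413,184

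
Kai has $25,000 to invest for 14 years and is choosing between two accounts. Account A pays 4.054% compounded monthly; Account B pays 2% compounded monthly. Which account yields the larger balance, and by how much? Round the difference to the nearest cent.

A: (1 + 0.04054/12)^168 ≈ 1.7622712329, so 25,000 × 1.7622712329 ≈ 44,056.7808.
B: (1 + 0.02/12)^168 ≈ 1.3228214606, so 25,000 × 1.3228214606 ≈ 33,070.5365.
Difference ≈ 10,986.2443 in favor of A.

Account A, by $10,986.24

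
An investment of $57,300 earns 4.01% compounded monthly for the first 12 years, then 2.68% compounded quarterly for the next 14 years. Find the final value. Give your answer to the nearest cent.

$134,645.73

Phase 1: 57,300·(1 + 0.0401/12)^144 ≈ 92,637.9056.
Phase 2: 92,637.9056·(1 + 0.0067)^56 ≈ 134,645.7252.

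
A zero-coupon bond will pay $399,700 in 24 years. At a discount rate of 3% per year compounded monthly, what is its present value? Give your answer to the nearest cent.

$194,729.76

Growth factor = (1 + 0.0025)^288 ≈ 2.05258812567.
P = 399,700/2.05258812567 ≈ 194,729.7634.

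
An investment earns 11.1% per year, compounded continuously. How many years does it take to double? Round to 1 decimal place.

e^(0.111t) = 2, so 0.111t = ln 2 ≈ 0.69315.
t ≈ 0.69315/0.111 ≈ 6.2446.

6.2 years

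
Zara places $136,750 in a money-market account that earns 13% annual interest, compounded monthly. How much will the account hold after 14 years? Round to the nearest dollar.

$835,781

Periodic rate = 13%/12 = 0.0108333; periods = 12·14 = 168.
A = 136,750·(1 + 0.13/12)^168 ≈ 136,750·6.11174477037 ≈ 835,781.0973.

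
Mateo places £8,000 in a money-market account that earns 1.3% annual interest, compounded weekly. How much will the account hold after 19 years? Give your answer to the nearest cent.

£10,241.12

Periodic rate = 1.3%/52 = 0.00025; periods = 52·19 = 988.
A = 8,000·(1 + 0.00025)^988 ≈ 8,000·1.2801395944 ≈ 10,241.1168.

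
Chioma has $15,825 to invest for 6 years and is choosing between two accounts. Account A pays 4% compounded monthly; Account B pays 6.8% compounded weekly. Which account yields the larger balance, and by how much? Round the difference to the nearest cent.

Account B, by $3,681.92

Account A growth factor: (1 + 0.04/12)^72 ≈ 1.2707418791; balance ≈ 20,109.4902.
Account B growth factor: (1 + 0.068/52)^312 ≈ 1.5034063945; balance ≈ 23,791.4062.
Account B is larger by 3,681.9160.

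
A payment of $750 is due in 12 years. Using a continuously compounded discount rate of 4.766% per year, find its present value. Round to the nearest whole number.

P = A·e^(−rt) = 750·e^(−0.57192).
e^(−0.57192) ≈ 0.564440672, so P ≈ 423.3305.

$423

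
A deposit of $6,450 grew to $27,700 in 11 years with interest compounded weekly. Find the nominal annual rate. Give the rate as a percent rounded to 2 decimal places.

13.27%

The 572-period growth factor is 27,700/6,450 = 4.29457.
r/52 = 4.29457^(1/572) − 1 ≈ 0.00255107, so r ≈ 52·0.00255107 = 13.26555%.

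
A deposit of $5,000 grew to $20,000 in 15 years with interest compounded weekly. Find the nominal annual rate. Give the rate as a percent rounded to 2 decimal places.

9.25%

(1 + r/52)^780 = 20,000/5,000 = 4.
1 + r/52 = 4^(1/780) ≈ 1.001779, so r/52 ≈ 0.00177888.
r ≈ 52·0.00177888 = 9.25018%.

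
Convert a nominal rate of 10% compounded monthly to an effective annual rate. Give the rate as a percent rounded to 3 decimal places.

10.471%

One year is 12 periods at 0.00833333 each: (1 + 0.00833333)^12 ≈ 1.104713.
EAR = 1.104713 − 1 ≈ 10.47131%.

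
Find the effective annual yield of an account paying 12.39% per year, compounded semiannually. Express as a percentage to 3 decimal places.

12.774%

One year is 2 periods at 0.06195 each: (1 + 0.06195)^2 ≈ 1.127738.
EAR = 1.127738 − 1 ≈ 12.77378%.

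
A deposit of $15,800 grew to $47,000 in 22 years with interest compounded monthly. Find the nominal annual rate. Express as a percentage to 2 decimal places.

The 264-period growth factor is 47,000/15,800 = 2.97468.
r/12 = 2.97468^(1/264) − 1 ≈ 0.00413785, so r ≈ 12·0.00413785 = 4.96542%.

4.97%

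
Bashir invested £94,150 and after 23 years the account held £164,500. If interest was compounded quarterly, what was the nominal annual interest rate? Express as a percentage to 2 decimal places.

2.43%

The 92-period growth factor is 164,500/94,150 = 1.74721.
r/4 = 1.74721^(1/92) − 1 ≈ 0.00608388, so r ≈ 4·0.00608388 = 2.43355%.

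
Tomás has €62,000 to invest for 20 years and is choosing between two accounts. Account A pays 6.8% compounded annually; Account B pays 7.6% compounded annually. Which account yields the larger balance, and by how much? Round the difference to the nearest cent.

Account B, by €37,201.22

Account A growth factor: (1 + 0.068)^20 ≈ 3.72756352871; balance ≈ 231,108.9388.
Account B growth factor: (1 + 0.076)^20 ≈ 4.32758320445; balance ≈ 268,310.1587.
Account B is larger by 37,201.2199.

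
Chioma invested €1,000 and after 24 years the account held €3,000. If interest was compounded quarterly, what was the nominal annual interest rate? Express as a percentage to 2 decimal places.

The 96-period growth factor is 3,000/1,000 = 3.
r/4 = 3^(1/96) − 1 ≈ 0.0115096, so r ≈ 4·0.0115096 = 4.60384%.

4.60%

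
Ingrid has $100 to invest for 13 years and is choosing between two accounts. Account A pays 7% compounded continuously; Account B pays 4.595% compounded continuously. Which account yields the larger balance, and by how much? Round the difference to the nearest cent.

A: e^(0.07·13) = e^0.91 ≈ 2.48432253, so 100 × 2.48432253 ≈ 248.4323.
B: e^(0.04595·13) = e^0.59735 ≈ 1.81729658, so 100 × 1.81729658 ≈ 181.7297.
Difference ≈ 66.7026 in favor of A.

Account A, by $66.70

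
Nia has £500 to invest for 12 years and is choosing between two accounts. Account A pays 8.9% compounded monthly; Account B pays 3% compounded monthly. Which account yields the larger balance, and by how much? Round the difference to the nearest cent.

Account A growth factor: (1 + 0.089/12)^144 ≈ 2.898110504; balance ≈ 1,449.0553.
Account B growth factor: (1 + 0.0025)^144 ≈ 1.43268563; balance ≈ 716.3428.
Account A is larger by 732.7124.

Account A, by £732.71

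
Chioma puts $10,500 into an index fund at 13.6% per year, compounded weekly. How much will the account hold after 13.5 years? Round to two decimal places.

$65,692.09

Periodic rate = 13.6%/52 = 0.00261538; periods = 52·13.5 = 702.
A = 10,500·(1 + 0.136/52)^702 ≈ 10,500·6.2563894588 ≈ 65,692.0893.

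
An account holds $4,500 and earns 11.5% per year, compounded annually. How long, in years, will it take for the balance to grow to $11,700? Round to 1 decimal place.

8.8 years

(1 + 0.115)^t = 11,700/4,500 = 2.6.
t·ln(1 + 0.115) = ln(2.6); t = 0.95551/0.108854 ≈ 8.7779.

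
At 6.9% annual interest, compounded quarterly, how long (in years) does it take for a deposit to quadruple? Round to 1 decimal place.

20.3 years

(1 + 0.01725)^(4t) = 4.
4t = ln 4 / ln(1 + 0.01725) ≈ 1.3863/0.0171029 ≈ 81.0561.
t ≈ 20.2640.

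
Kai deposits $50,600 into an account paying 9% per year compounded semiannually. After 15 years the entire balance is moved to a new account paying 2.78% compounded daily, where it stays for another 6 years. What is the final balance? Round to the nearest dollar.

Phase 1: 50,600·(1 + 0.045)^30 ≈ 189,513.0976.
Phase 2: 189,513.0976·(1 + 0.0278/365)^2190 ≈ 223,911.7021.

$223,912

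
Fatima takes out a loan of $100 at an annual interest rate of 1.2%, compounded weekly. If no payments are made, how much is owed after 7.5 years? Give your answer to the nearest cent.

$109.42

Growth factor = (1 + 0.012/52)^390 ≈ 1.09416292.
A ≈ 100 × 1.09416292 ≈ 109.4163.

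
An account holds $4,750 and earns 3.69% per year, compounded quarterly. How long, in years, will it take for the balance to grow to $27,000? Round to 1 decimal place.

We need (1 + 0.009225)^(4t) = 5.6842, so 4t = ln 5.6842 / ln 1.009225 ≈ 189.2352.
t ≈ 189.2352/4 = 47.3088 years.

47.3 years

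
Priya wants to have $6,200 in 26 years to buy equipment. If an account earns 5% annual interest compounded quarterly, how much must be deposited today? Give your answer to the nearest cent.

Periodic rate = 5%/4 = 0.0125; 104 periods.
P = 6,200/(1 + 0.0125)^104 ≈ 6,200/3.639848573 ≈ 1,703.3676.

$1,703.37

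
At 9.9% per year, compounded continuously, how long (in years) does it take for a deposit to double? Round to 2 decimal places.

e^(0.099t) = 2, so 0.099t = ln 2 ≈ 0.69315.
t ≈ 0.69315/0.099 ≈ 7.0015.

7.00 years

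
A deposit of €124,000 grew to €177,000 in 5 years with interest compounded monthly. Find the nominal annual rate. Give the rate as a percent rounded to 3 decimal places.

(1 + r/12)^60 = 177,000/124,000 = 1.42742.
1 + r/12 = 1.42742^(1/60) ≈ 1.005949, so r/12 ≈ 0.00594876.
r ≈ 12·0.00594876 = 7.13851%.

7.139%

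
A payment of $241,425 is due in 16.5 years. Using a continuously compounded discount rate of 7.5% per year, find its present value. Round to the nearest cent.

$70,039.46

P = A·e^(−rt) = 241,425·e^(−1.2375).
e^(−1.2375) ≈ 0.290108583564, so P ≈ 70,039.4648.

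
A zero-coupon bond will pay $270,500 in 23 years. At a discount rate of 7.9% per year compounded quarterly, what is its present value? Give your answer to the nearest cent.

Growth factor = (1 + 0.01975)^92 ≈ 6.04535330287.
P = 270,500/6.04535330287 ≈ 44,745.1102.

$44,745.11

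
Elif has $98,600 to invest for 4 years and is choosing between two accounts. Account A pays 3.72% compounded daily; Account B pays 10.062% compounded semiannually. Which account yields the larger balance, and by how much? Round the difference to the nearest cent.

Account B, by $31,602.93

Account A growth factor: (1 + 0.0372/365)^1460 ≈ 1.1604320792; balance ≈ 114,418.6030.
Account B growth factor: (1 + 0.05031)^8 ≈ 1.4809486609; balance ≈ 146,021.5380.
Account B is larger by 31,602.9350.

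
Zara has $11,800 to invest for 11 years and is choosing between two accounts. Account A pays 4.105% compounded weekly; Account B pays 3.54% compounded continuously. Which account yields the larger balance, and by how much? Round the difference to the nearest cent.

A: (1 + 0.04105/52)^572 ≈ 1.5704651694, so 11,800 × 1.5704651694 ≈ 18,531.4890.
B: e^(0.0354·11) = e^0.3894 ≈ 1.4760948712, so 11,800 × 1.4760948712 ≈ 17,417.9195.
Difference ≈ 1,113.5695 in favor of A.

Account A, by $1,113.57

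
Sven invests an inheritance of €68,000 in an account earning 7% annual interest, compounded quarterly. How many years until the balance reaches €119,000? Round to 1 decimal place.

We need (1 + 0.0175)^(4t) = 1.75, so 4t = ln 1.75 / ln 1.0175 ≈ 32.2570.
t ≈ 32.2570/4 = 8.0643 years.

8.1 years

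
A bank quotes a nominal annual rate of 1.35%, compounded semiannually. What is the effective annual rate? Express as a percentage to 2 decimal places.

1.35%

One year is 2 periods at 0.00675 each: (1 + 0.00675)^2 ≈ 1.013546.
EAR = 1.013546 − 1 ≈ 1.35456%.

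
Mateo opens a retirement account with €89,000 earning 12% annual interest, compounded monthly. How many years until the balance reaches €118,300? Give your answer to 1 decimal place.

(1 + 0.01)^(12t) = 118,300/89,000 = 1.3292.
12t·ln(1 + 0.01) = ln(1.3292); 12t = 0.28459/0.00995033 ≈ 28.6008.
t ≈ 2.3834 years.

2.4 years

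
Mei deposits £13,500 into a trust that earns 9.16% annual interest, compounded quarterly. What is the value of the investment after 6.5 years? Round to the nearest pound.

£24,322

Growth factor = (1 + 0.0229)^26 ≈ 1.8016177162.
A ≈ 13,500 × 1.8016177162 ≈ 24,321.8392.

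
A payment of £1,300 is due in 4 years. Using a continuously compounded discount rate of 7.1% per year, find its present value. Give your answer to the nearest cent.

£978.60

P = A·e^(−rt) = 1,300·e^(−0.284).
e^(−0.284) ≈ 0.7527666447, so P ≈ 978.5966.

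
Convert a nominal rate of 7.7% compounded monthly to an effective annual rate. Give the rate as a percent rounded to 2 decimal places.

7.98%

One year is 12 periods at 0.00641667 each: (1 + 0.00641667)^12 ≈ 1.079776.
EAR = 1.079776 − 1 ≈ 7.97764%.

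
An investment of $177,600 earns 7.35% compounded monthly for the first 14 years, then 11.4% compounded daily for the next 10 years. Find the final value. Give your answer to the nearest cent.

$1,548,771.53

Phase 1: 177,600·(1 + 0.006125)^168 ≈ 495,414.7681.
Phase 2: 495,414.7681·(1 + 0.114/365)^3650 ≈ 1,548,771.5337.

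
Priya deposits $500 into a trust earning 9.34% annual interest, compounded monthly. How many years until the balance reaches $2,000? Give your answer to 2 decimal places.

14.90 years

We need (1 + 0.00778333)^(12t) = 4, so 12t = ln 4 / ln 1.007783 ≈ 178.8029.
t ≈ 178.8029/12 = 14.9002 years.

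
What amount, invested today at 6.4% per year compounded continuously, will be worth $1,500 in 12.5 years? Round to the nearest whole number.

$674

P = A·e^(−rt) = 1,500·e^(−0.8).
e^(−0.8) ≈ 0.4493289641, so P ≈ 673.9934.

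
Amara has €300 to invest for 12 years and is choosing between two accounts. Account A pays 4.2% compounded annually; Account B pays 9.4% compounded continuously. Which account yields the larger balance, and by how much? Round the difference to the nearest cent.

Account B, by €435.33

Account A growth factor: (1 + 0.042)^12 ≈ 1.63837242; balance ≈ 491.5117.
Account B growth factor: e^(0.094·12) = e^1.128 ≈ 3.08947137; balance ≈ 926.8414.
Account B is larger by 435.3297.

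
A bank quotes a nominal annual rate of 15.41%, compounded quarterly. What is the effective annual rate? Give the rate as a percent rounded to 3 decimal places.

One year is 4 periods at 0.038525 each: (1 + 0.038525)^4 ≈ 1.163236.
EAR = 1.163236 − 1 ≈ 16.32360%.

16.324%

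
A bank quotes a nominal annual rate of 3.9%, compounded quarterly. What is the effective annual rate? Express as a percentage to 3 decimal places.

3.957%

EAR = (1 + 3.9%/4)^4 − 1 = (1 + 0.00975)^4 − 1.
(1 + 0.00975)^4 ≈ 1.039574, so EAR ≈ 3.95741%.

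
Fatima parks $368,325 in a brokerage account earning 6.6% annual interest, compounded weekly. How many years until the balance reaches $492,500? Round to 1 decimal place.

We need (1 + 0.00126923)^(52t) = 1.3371, so 52t = ln 1.3371 / ln 1.001269 ≈ 229.0467.
t ≈ 229.0467/52 = 4.4047 years.

4.4 years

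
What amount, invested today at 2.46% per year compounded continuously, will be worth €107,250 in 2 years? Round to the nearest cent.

€102,101.00

P = A·e^(−rt) = 107,250·e^(−0.0492).
e^(−0.0492) ≈ 0.951990712515, so P ≈ 102,101.0039.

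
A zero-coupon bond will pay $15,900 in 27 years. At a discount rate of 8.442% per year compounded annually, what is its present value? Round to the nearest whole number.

Growth factor = (1 + 0.08442)^27 ≈ 8.9193458614.
P = 15,900/8.9193458614 ≈ 1,782.6419.

$1,783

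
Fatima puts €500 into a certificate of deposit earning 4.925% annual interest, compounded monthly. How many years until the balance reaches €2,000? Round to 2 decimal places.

28.21 years

(1 + 0.00410417)^(12t) = 2,000/500 = 4.
12t·ln(1 + 0.00410417) = ln(4); 12t = 1.3863/0.00409577 ≈ 338.4700.
t ≈ 28.2058 years.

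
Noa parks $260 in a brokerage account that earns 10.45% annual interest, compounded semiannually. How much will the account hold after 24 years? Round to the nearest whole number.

Growth factor = (1 + 0.05225)^48 ≈ 11.5268025.
A ≈ 260 × 11.5268025 ≈ 2,996.9687.

$2,997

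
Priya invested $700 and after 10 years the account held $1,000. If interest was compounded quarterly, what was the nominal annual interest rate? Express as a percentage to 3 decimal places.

3.583%

(1 + r/4)^40 = 1,000/700 = 1.42857.
1 + r/4 = 1.42857^(1/40) ≈ 1.008957, so r/4 ≈ 0.00895675.
r ≈ 4·0.00895675 = 3.58270%.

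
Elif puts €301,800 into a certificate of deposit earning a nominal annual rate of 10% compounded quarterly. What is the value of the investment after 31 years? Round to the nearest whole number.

Growth factor = (1 + 0.025)^124 ≈ 21.36777532517.
A ≈ 301,800 × 21.36777532517 ≈ 6,448,794.5931.

€6,448,795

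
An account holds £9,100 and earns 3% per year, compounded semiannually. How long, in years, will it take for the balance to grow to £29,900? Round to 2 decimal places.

39.95 years

(1 + 0.015)^(2t) = 29,900/9,100 = 3.2857.
2t·ln(1 + 0.015) = ln(3.2857); 2t = 1.1896/0.0148886 ≈ 79.8989.
t ≈ 39.9495 years.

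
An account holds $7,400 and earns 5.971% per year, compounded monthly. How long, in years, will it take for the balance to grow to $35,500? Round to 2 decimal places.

(1 + 0.00497583)^(12t) = 35,500/7,400 = 4.7973.
12t·ln(1 + 0.00497583) = ln(4.7973); 12t = 1.5681/0.00496349 ≈ 315.9171.
t ≈ 26.3264 years.

26.33 years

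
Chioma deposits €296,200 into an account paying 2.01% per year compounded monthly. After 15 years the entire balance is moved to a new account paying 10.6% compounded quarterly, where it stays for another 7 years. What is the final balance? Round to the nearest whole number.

€832,657

After 15 years at 2.01%: 296,200 × 1.3515441794 ≈ 400,327.3859.
Then 7 years at 10.6%: 400,327.3859 × 2.07993950541 ≈ 832,656.7451.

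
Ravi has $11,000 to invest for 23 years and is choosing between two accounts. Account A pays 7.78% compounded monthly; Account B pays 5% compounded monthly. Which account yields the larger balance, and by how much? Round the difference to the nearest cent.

Account A, by $30,808.04

Account A growth factor: (1 + 0.0778/12)^276 ≈ 5.9513870619; balance ≈ 65,465.2577.
Account B growth factor: (1 + 0.05/12)^276 ≈ 3.1506563652; balance ≈ 34,657.2200.
Account A is larger by 30,808.0377.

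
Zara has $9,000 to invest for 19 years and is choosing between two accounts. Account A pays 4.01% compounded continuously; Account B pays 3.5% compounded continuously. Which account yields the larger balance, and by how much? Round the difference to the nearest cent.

Account A growth factor: e^(0.0401·19) = e^0.7619 ≈ 2.1423428073; balance ≈ 19,281.0853.
Account B growth factor: e^(0.035·19) = e^0.665 ≈ 1.9444905213; balance ≈ 17,500.4147.
Account A is larger by 1,780.6706.

Account A, by $1,780.67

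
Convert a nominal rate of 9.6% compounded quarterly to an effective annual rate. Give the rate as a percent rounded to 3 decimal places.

9.951%

One year is 4 periods at 0.024 each: (1 + 0.024)^4 ≈ 1.099512.
EAR = 1.099512 − 1 ≈ 9.95116%.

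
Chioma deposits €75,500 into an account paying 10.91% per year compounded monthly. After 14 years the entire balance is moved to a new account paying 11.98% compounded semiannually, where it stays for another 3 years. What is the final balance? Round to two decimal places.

€489,643.97

Phase 1: 75,500·(1 + 0.1091/12)^168 ≈ 345,375.1266.
Phase 2: 345,375.1266·(1 + 0.0599)^6 ≈ 489,643.9694.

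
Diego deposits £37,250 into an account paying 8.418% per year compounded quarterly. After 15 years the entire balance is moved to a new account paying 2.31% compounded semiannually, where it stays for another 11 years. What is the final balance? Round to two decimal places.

£167,317.38

Phase 1: 37,250·(1 + 0.021045)^60 ≈ 129,962.8582.
Phase 2: 129,962.8582·(1 + 0.01155)^22 ≈ 167,317.3784.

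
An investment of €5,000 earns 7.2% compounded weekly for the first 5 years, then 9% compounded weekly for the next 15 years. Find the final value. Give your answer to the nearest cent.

Phase 1: 5,000·(1 + 0.072/52)^260 ≈ 7,164.8628.
Phase 2: 7,164.8628·(1 + 0.09/52)^780 ≈ 27,605.6921.

€27,605.69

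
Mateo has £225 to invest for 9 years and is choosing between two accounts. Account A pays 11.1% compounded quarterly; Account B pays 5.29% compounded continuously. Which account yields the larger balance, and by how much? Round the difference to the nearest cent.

Account A growth factor: (1 + 0.02775)^36 ≈ 2.67885666; balance ≈ 602.7427.
Account B growth factor: e^(0.0529·9) = e^0.4761 ≈ 1.60978399; balance ≈ 362.2014.
Account A is larger by 240.5414.

Account A, by £240.54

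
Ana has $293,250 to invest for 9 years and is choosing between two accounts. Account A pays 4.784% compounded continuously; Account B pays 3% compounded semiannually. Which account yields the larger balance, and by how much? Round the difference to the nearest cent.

Account A, by $67,675.65

A: e^(0.04784·9) = e^0.43056 ≈ 1.53811862885, so 293,250 × 1.53811862885 ≈ 451,053.2879.
B: (1 + 0.015)^18 ≈ 1.30734063583, so 293,250 × 1.30734063583 ≈ 383,377.6415.
Difference ≈ 67,675.6465 in favor of A.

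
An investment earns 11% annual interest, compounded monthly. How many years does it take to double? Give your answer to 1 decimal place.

6.3 years

(1 + 0.00916667)^(12t) = 2.
12t = ln 2 / ln(1 + 0.00916667) ≈ 0.69315/0.00912491 ≈ 75.9621.
t ≈ 6.3302.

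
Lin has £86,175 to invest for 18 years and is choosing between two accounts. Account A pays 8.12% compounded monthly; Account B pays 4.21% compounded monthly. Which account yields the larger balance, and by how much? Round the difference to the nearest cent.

A: (1 + 0.0812/12)^216 ≈ 4.29167506684, so 86,175 × 4.29167506684 ≈ 369,835.0989.
B: (1 + 0.0421/12)^216 ≈ 2.13074949506, so 86,175 × 2.13074949506 ≈ 183,617.3377.
Difference ≈ 186,217.7611 in favor of A.

Account A, by £186,217.76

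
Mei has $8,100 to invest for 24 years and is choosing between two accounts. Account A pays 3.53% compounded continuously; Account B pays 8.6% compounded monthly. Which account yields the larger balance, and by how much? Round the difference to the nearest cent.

A: e^(0.0353·24) = e^0.8472 ≈ 2.3331050036, so 8,100 × 2.3331050036 ≈ 18,898.1505.
B: (1 + 0.086/12)^288 ≈ 7.8196449256, so 8,100 × 7.8196449256 ≈ 63,339.1239.
Difference ≈ 44,440.9734 in favor of B.

Account B, by $44,440.97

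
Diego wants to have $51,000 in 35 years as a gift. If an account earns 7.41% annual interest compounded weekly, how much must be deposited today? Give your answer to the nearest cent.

$3,819.70

Periodic rate = 7.41%/52 = 0.001425; 1820 periods.
P = 51,000/(1 + 0.001425)^1820 ≈ 51,000/13.351835751 ≈ 3,819.6995.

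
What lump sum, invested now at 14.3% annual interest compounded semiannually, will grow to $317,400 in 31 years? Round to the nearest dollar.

$4,386

Growth factor = (1 + 0.0715)^62 ≈ 72.3627184155.
P = 317,400/72.3627184155 ≈ 4,386.2365.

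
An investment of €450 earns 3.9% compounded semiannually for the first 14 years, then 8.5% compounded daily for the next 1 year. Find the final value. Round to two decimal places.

After 14 years at 3.9%: 450 × 1.71728526 ≈ 772.7784.
Then 1 years at 8.5%: 772.7784 × 1.08870629 ≈ 841.3287.

€841.33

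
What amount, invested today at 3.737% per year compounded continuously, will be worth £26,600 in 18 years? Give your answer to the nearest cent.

£13,575.29

P = A·e^(−rt) = 26,600·e^(−0.67266).
e^(−0.67266) ≈ 0.51034924169, so P ≈ 13,575.2898.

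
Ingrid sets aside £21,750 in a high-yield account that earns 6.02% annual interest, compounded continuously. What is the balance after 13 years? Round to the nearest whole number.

£47,571

A = P·e^(rt) = 21,750·e^(0.0602·13) = 21,750·e^0.7826.
e^0.7826 ≈ 2.1871514732, so A ≈ 47,570.5445.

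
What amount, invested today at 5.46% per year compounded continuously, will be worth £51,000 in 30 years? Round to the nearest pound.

£9,913

P = A·e^(−rt) = 51,000·e^(−1.638).
e^(−1.638) ≈ 0.19436839059, so P ≈ 9,912.7879.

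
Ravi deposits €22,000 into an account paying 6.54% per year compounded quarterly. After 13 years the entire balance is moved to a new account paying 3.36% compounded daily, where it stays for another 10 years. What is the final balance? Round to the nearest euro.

€71,547

Phase 1: 22,000·(1 + 0.01635)^52 ≈ 51,129.7700.
Phase 2: 51,129.7700·(1 + 0.0336/365)^3650 ≈ 71,546.7761.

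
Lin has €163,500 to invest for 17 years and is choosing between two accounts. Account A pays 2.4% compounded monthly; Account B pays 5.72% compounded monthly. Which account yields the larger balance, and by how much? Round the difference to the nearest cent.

Account B, by €185,570.34

A: (1 + 0.002)^204 ≈ 1.50319454951, so 163,500 × 1.50319454951 ≈ 245,772.3088.
B: (1 + 0.0572/12)^204 ≈ 2.63818131811, so 163,500 × 2.63818131811 ≈ 431,342.6455.
Difference ≈ 185,570.3367 in favor of B.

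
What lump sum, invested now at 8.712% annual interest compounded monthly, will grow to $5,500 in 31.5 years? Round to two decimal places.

Periodic rate = 8.712%/12 = 0.00726; 378 periods.
P = 5,500/(1 + 0.00726)^378 ≈ 5,500/15.3999801 ≈ 357.1433.

$357.14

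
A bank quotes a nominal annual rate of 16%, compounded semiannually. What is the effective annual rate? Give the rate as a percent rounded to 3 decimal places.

16.640%

One year is 2 periods at 0.08 each: (1 + 0.08)^2 ≈ 1.1664.
EAR = 1.1664 − 1 ≈ 16.64000%.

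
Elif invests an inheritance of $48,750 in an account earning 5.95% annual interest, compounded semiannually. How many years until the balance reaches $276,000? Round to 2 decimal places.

We need (1 + 0.02975)^(2t) = 5.6615, so 2t = ln 5.6615 / ln 1.02975 ≈ 59.1381.
t ≈ 59.1381/2 = 29.5690 years.

29.57 years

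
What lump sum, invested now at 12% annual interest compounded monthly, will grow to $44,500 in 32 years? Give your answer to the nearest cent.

Growth factor = (1 + 0.01)^384 ≈ 45.646505196.
P = 44,500/45.646505196 ≈ 974.8830.

$974.88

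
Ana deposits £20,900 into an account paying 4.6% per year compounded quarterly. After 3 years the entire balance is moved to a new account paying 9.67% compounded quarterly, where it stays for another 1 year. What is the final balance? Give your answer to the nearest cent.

£26,377.50

After 3 years at 4.6%: 20,900 × 1.1470719115 ≈ 23,973.8030.
Then 1 years at 9.67%: 23,973.8030 × 1.1002634398 ≈ 26,377.4989.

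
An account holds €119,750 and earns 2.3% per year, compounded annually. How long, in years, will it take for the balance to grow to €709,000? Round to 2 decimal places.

(1 + 0.023)^t = 709,000/119,750 = 5.9207.
t·ln(1 + 0.023) = ln(5.9207); t = 1.7784/0.0227395 ≈ 78.2097.

78.21 years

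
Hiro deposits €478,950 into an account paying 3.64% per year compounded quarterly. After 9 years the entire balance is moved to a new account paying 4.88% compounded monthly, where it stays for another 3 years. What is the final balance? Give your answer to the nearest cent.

€768,021.50

Phase 1: 478,950·(1 + 0.0091)^36 ≈ 663,623.2603.
Phase 2: 663,623.2603·(1 + 0.0488/12)^36 ≈ 768,021.5050.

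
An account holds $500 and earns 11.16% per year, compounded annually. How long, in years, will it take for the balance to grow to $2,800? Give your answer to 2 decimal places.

16.28 years

(1 + 0.1116)^t = 2,800/500 = 5.6.
t·ln(1 + 0.1116) = ln(5.6); t = 1.7228/0.1058 ≈ 16.2832.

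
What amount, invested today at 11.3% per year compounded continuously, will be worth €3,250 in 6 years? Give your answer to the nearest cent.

P = A·e^(−rt) = 3,250·e^(−0.678).
e^(−0.678) ≈ 0.5076312403, so P ≈ 1,649.8015.

€1,649.80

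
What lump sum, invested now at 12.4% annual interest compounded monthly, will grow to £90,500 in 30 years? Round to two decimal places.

£2,235.44

Growth factor = (1 + 0.124/12)^360 ≈ 40.4841843.
P = 90,500/40.4841843 ≈ 2,235.4409.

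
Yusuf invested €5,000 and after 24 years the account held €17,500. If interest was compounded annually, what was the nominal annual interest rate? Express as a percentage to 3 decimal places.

5.358%

(1 + r)^24 = 17,500/5,000 = 3.5.
1 + r = 3.5^(1/24) ≈ 1.053585, so r ≈ 0.0535848.
r ≈ 5.35848%.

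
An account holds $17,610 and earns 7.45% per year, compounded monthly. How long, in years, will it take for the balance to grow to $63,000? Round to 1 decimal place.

17.2 years

(1 + 0.00620833)^(12t) = 63,000/17,610 = 3.5775.
12t·ln(1 + 0.00620833) = ln(3.5775); 12t = 1.2747/0.00618914 ≈ 205.9523.
t ≈ 17.1627 years.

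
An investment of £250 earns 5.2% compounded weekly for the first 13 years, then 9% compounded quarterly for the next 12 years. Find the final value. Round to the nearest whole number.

Phase 1: 250·(1 + 0.001)^676 ≈ 491.3335.
Phase 2: 491.3335·(1 + 0.0225)^48 ≈ 1,429.6034.

£1,430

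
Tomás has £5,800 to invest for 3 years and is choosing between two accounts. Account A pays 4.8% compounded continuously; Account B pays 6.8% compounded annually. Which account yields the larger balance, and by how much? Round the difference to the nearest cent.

A: e^(0.048·3) = e^0.144 ≈ 1.154884109, so 5,800 × 1.154884109 ≈ 6,698.3278.
B: (1 + 0.068)^3 ≈ 1.218186432, so 5,800 × 1.218186432 ≈ 7,065.4813.
Difference ≈ 367.1535 in favor of B.

Account B, by £367.15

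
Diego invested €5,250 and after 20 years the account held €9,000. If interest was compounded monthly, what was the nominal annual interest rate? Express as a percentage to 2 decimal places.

2.70%

(1 + r/12)^240 = 9,000/5,250 = 1.71429.
1 + r/12 = 1.71429^(1/240) ≈ 1.002248, so r/12 ≈ 0.00224834.
r ≈ 12·0.00224834 = 2.69801%.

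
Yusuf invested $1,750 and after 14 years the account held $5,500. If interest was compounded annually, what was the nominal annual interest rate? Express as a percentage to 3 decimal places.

8.523%

The 14-period growth factor is 5,500/1,750 = 3.14286.
r = 3.14286^(1/14) − 1 ≈ 0.0852335, i.e. 8.52335%.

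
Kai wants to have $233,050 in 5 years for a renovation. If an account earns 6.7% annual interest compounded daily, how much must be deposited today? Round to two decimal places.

Growth factor = (1 + 0.067/365)^1825 ≈ 1.39789740926.
P = 233,050/1.39789740926 ≈ 166,714.6662.

$166,714.67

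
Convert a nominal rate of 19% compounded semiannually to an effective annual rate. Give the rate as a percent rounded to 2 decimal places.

One year is 2 periods at 0.095 each: (1 + 0.095)^2 ≈ 1.199025.
EAR = 1.199025 − 1 ≈ 19.90250%.

19.90%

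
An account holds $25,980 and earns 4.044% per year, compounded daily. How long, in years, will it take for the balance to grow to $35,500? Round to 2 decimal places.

(1 + 0.000110795)^(365t) = 35,500/25,980 = 1.3664.
365t·ln(1 + 0.000110795) = ln(1.3664); 365t = 0.31221/0.000110788 ≈ 2818.0363.
t ≈ 7.7206 years.

7.72 years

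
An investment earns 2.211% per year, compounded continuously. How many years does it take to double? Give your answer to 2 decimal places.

e^(0.02211t) = 2, so 0.02211t = ln 2 ≈ 0.69315.
t ≈ 0.69315/0.02211 ≈ 31.3499.

31.35 years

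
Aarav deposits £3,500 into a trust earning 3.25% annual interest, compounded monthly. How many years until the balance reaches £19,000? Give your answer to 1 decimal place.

(1 + 0.00270833)^(12t) = 19,000/3,500 = 5.4286.
12t·ln(1 + 0.00270833) = ln(5.4286); 12t = 1.6917/0.00270467 ≈ 625.4643.
t ≈ 52.1220 years.

52.1 years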